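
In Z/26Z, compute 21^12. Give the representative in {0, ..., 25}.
1

Use repeated squaring. Binary(12) = 1100. Walk through the bits of the exponent 12 left-to-right: at each bit after the leading one, square the running value, then multiply by 21 if the bit is 1 (always reducing mod 26):
  bit 1 = 1 (leading): start with 21.
  bit 2 = 1: square 21^2 = 441 ≡ 25; bit is 1, so multiply 25·21 = 525 ≡ 5 (mod 26).
  bit 3 = 0: square 5^2 = 25 (mod 26).
  bit 4 = 0: square 25^2 = 625 ≡ 1 (mod 26).
Final value: 21^12 ≡ 1 (mod 26).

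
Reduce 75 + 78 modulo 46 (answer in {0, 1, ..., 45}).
Reduce the summands first: 75 ≡ 29, 78 ≡ 32 (mod 46), so 75 + 78 ≡ 29 + 32 (mod 46). 29 + 32 = 61; 61 = 1·46 + 15, so (75 + 78) mod 46 = 15.

Final answer: 15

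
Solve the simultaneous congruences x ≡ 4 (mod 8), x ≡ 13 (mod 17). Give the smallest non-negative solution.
x ≡ 132 (mod 136); the representative in [0, 136) is 132

The moduli 8, 17 are pairwise coprime, so by the CRT there is a unique solution mod 8·17 = 136.
Solve by successive substitution. Start with x ≡ 4 (mod 8).
  Combine with x ≡ 13 (mod 17): write x = 4 + 8·t and require 4 + 8·t ≡ 13 (mod 17), i.e. 8·t ≡ 13 − 4 ≡ 9 (mod 17). Since 8^(−1) ≡ 15 (mod 17), t ≡ 15·9 ≡ 16 (mod 17). So x ≡ 4 + 8·16 = 132 (mod 136).
Unique solution in [0, 136): x = 132.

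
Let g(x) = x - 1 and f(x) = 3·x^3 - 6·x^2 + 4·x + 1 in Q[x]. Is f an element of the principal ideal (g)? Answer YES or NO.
In Q[x] the ideal (g) consists of all multiples of g, so f ∈ (g) iff g | f, i.e. iff the remainder of f on division by g is 0. Divide f by g (g is monic, so eliminate the leading term of the running remainder at each step):
  leading term 3·x^3: subtract (3·x^2)·g(x) = 3·x^3 - 3·x^2, leaving -3·x^2 + 4·x + 1
  leading term -3·x^2: subtract (-3·x)·g(x) = -3·x^2 + 3·x, leaving x + 1
  leading term x: subtract (1)·g(x) = x - 1, leaving 2
The remainder r(x) = 2 ≠ 0 (and deg r < deg g), so g ∤ f, i.e. f ∉ (g).

Final answer: NO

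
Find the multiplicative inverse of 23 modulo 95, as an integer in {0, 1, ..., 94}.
23^(−1) ≡ 62 (mod 95)

Apply the extended Euclidean algorithm to (95, 23), tracking rows (r, s, t) with s·95 + t·23 = r. Each division r_prev = q·r_cur + r_new produces the new row as (previous row) − q·(current row):
  row A: (95, 1, 0)   [1·95 + 0·23 = 95]
  row B: (23, 0, 1)   [0·95 + 1·23 = 23]
  95 = 4·23 + 3   → row C = row A − 4·row B = (3, 1, −4)   [check: 1·95 − 4·23 = 3]
  23 = 7·3 + 2   → row D = row B − 7·row C = (2, −7, 29)   [check: −7·95 + 29·23 = 2]
  3 = 1·2 + 1   → row E = row C − 1·row D = (1, 8, −33)   [check: 8·95 − 33·23 = 1]
  2 = 2·1 + 0   → remainder 0, stop. gcd = 1 (last nonzero row E).
The gcd is 1, so 23 is invertible mod 95. The last nonzero row gives 8·95 − 33·23 = 1, so t = −33. So 23^(−1) ≡ −33 ≡ 62 (mod 95). Verify: 23 · 62 = 1426 ≡ 1 (mod 95). ✓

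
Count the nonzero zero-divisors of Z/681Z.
In Z/681Z each nonzero element is either a unit (gcd with 681 is 1) or a zero-divisor (gcd > 1). The number of units is φ(681): factorise 681 = 3 · 227, so φ(681) = (3 − 1) · (227 − 1) = 2 · 226 = 452. The nonzero elements number 681 − 1 = 680. Hence the nonzero zero-divisors number 680 − 452 = 228.

Final answer: Z/681Z has 228 nonzero zero-divisors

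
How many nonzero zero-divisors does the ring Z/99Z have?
In Z/99Z each nonzero element is either a unit (gcd with 99 is 1) or a zero-divisor (gcd > 1). The number of units is φ(99): factorise 99 = 3^2 · 11, so φ(99) = (3^2 − 3^1) · (11 − 1) = 6 · 10 = 60. The nonzero elements number 99 − 1 = 98. Hence the nonzero zero-divisors number 98 − 60 = 38.

Final answer: Z/99Z has 38 nonzero zero-divisors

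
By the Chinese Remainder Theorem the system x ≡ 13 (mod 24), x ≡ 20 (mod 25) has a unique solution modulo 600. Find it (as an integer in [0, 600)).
x ≡ 445 (mod 600); the representative in [0, 600) is 445

The moduli 24, 25 are pairwise coprime, so by the CRT there is a unique solution mod 24·25 = 600.
Solve by successive substitution. Start with x ≡ 13 (mod 24).
  Combine with x ≡ 20 (mod 25): write x = 13 + 24·t and require 13 + 24·t ≡ 20 (mod 25), i.e. 24·t ≡ 20 − 13 ≡ 7 (mod 25). Since 24^(−1) ≡ 24 (mod 25), t ≡ 24·7 ≡ 18 (mod 25). So x ≡ 13 + 24·18 = 445 (mod 600).
Unique solution in [0, 600): x = 445.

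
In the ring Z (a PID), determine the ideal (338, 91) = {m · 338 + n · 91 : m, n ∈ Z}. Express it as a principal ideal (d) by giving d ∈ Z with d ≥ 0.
In the PID Z, (a, b) is generated by gcd(a, b). Compute gcd(338, 91) with the extended Euclidean algorithm, tracking rows (r, s, t) with s·338 + t·91 = r:
  row A: (338, 1, 0)   [1·338 + 0·91 = 338]
  row B: (91, 0, 1)   [0·338 + 1·91 = 91]
  338 = 3·91 + 65   → row C = row A − 3·row B = (65, 1, −3)   [check: 1·338 − 3·91 = 65]
  91 = 1·65 + 26   → row D = row B − 1·row C = (26, −1, 4)   [check: −1·338 + 4·91 = 26]
  65 = 2·26 + 13   → row E = row C − 2·row D = (13, 3, −11)   [check: 3·338 − 11·91 = 13]
  26 = 2·13 + 0   → remainder 0, stop. gcd = 13 (last nonzero row E).
So gcd(338, 91) = 13, with Bézout identity 3·338 − 11·91 = 13. Containment (⊇): the Bézout identity exhibits 13 as an element of (338, 91), giving (13) ⊆ (338, 91). Containment (⊆): since 13 | 338 and 13 | 91 (338 = 13·26, 91 = 13·7), every Z-linear combination of 338 and 91 is divisible by 13, so (338, 91) ⊆ (13). Therefore (338, 91) = (13), d = 13.

Final answer: (338, 91) = (13); d = 13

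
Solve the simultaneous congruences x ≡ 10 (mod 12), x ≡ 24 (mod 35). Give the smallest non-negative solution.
x ≡ 94 (mod 420); the representative in [0, 420) is 94

The moduli 12, 35 are pairwise coprime, so by the CRT there is a unique solution mod 12·35 = 420.
Solve by successive substitution. Start with x ≡ 10 (mod 12).
  Combine with x ≡ 24 (mod 35): write x = 10 + 12·t and require 10 + 12·t ≡ 24 (mod 35), i.e. 12·t ≡ 24 − 10 ≡ 14 (mod 35). Since 12^(−1) ≡ 3 (mod 35), t ≡ 3·14 ≡ 7 (mod 35). So x ≡ 10 + 12·7 = 94 (mod 420).
Unique solution in [0, 420): x = 94.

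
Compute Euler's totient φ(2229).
φ(2229) = 1484

φ is multiplicative, with φ(p^e) = p^e − p^(e−1). Factorise 2229 = 3 · 743. Then
  φ(2229) = (3 − 1) · (743 − 1) = 2 · 742 = 1484.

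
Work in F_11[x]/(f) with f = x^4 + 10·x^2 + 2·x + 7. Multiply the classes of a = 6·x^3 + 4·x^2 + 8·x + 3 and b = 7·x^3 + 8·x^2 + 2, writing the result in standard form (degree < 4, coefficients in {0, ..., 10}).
Multiply as integer polynomials: a · b = 42·x^6 + 76·x^5 + 88·x^4 + 97·x^3 + 32·x^2 + 16·x + 6. Reducing coefficients mod 11: a · b ≡ 9·x^6 + 10·x^5 + 9·x^3 + 10·x^2 + 5·x + 6. Now divide by f(x) = x^4 + 10·x^2 + 2·x + 7 in F_11[x], eliminating the leading term at each step:
  leading term 9·x^6: subtract (9·x^2)·f(x) = 9·x^6 + 2·x^4 + 7·x^3 + 8·x^2, leaving 10·x^5 + 9·x^4 + 2·x^3 + 2·x^2 + 5·x + 6 (coefficients mod 11)
  leading term 10·x^5: subtract (10·x)·f(x) = 10·x^5 + x^3 + 9·x^2 + 4·x, leaving 9·x^4 + x^3 + 4·x^2 + x + 6 (coefficients mod 11)
  leading term 9·x^4: subtract (9)·f(x) = 9·x^4 + 2·x^2 + 7·x + 8, leaving x^3 + 2·x^2 + 5·x + 9 (coefficients mod 11)
The degree is now < 4, so this is the remainder. Hence a · b ≡ x^3 + 2·x^2 + 5·x + 9 in F_11[x]/(f).

Final answer: a · b ≡ x^3 + 2·x^2 + 5·x + 9 (mod f(x))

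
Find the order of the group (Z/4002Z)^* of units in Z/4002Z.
|(Z/4002Z)^*| = 1232

(Z/4002Z)^* consists of the classes a with gcd(a, 4002) = 1, so its order is φ(4002). φ is multiplicative, with φ(p^e) = p^e − p^(e−1). Factorise 4002 = 2 · 3 · 23 · 29. Then
  φ(4002) = (2 − 1) · (3 − 1) · (23 − 1) · (29 − 1) = 1 · 2 · 22 · 28 = 1232.
Thus |(Z/4002Z)^*| = 1232.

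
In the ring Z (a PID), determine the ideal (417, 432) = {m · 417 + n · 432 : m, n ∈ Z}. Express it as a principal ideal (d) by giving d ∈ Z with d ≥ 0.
In the PID Z, (a, b) is generated by gcd(a, b). Compute gcd(432, 417) with the extended Euclidean algorithm, tracking rows (r, s, t) with s·432 + t·417 = r:
  row A: (432, 1, 0)   [1·432 + 0·417 = 432]
  row B: (417, 0, 1)   [0·432 + 1·417 = 417]
  432 = 1·417 + 15   → row C = row A − 1·row B = (15, 1, −1)   [check: 1·432 − 1·417 = 15]
  417 = 27·15 + 12   → row D = row B − 27·row C = (12, −27, 28)   [check: −27·432 + 28·417 = 12]
  15 = 1·12 + 3   → row E = row C − 1·row D = (3, 28, −29)   [check: 28·432 − 29·417 = 3]
  12 = 4·3 + 0   → remainder 0, stop. gcd = 3 (last nonzero row E).
So gcd(417, 432) = 3, with Bézout identity 28·432 − 29·417 = 3. Containment (⊇): the Bézout identity exhibits 3 as an element of (417, 432), giving (3) ⊆ (417, 432). Containment (⊆): since 3 | 417 and 3 | 432 (417 = 3·139, 432 = 3·144), every Z-linear combination of 417 and 432 is divisible by 3, so (417, 432) ⊆ (3). Therefore (417, 432) = (3), d = 3.

Final answer: (417, 432) = (3); d = 3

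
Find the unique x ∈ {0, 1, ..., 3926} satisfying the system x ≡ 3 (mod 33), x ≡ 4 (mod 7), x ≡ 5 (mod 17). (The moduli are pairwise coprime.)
The moduli 33, 7, 17 are pairwise coprime, so by the CRT there is a unique solution mod 33·7·17 = 3927.
Solve by successive substitution. Start with x ≡ 3 (mod 33).
  Combine with x ≡ 4 (mod 7): write x = 3 + 33·t and require 3 + 33·t ≡ 4 (mod 7), i.e. 33·t ≡ 4 − 3 ≡ 1 (mod 7). Since 33^(−1) ≡ 3 (mod 7) (33 ≡ 5 (mod 7)), t ≡ 3·1 ≡ 3 (mod 7). So x ≡ 3 + 33·3 = 102 (mod 231).
  Combine with x ≡ 5 (mod 17): write x = 102 + 231·t and require 102 + 231·t ≡ 5 (mod 17), i.e. 231·t ≡ 5 − 102 ≡ 5 (mod 17). Since 231^(−1) ≡ 12 (mod 17) (231 ≡ 10 (mod 17)), t ≡ 12·5 ≡ 9 (mod 17). So x ≡ 102 + 231·9 = 2181 (mod 3927).
Unique solution in [0, 3927): x = 2181.

Final answer: x ≡ 2181 (mod 3927); the representative in [0, 3927) is 2181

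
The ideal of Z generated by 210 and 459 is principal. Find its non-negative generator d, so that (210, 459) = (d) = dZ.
(210, 459) = (3); d = 3

In the PID Z, (a, b) is generated by gcd(a, b). Compute gcd(459, 210) with the extended Euclidean algorithm, tracking rows (r, s, t) with s·459 + t·210 = r:
  row A: (459, 1, 0)   [1·459 + 0·210 = 459]
  row B: (210, 0, 1)   [0·459 + 1·210 = 210]
  459 = 2·210 + 39   → row C = row A − 2·row B = (39, 1, −2)   [check: 1·459 − 2·210 = 39]
  210 = 5·39 + 15   → row D = row B − 5·row C = (15, −5, 11)   [check: −5·459 + 11·210 = 15]
  39 = 2·15 + 9   → row E = row C − 2·row D = (9, 11, −24)   [check: 11·459 − 24·210 = 9]
  15 = 1·9 + 6   → row F = row D − 1·row E = (6, −16, 35)   [check: −16·459 + 35·210 = 6]
  9 = 1·6 + 3   → row G = row E − 1·row F = (3, 27, −59)   [check: 27·459 − 59·210 = 3]
  6 = 2·3 + 0   → remainder 0, stop. gcd = 3 (last nonzero row G).
So gcd(210, 459) = 3, with Bézout identity 27·459 − 59·210 = 3. Containment (⊇): the Bézout identity exhibits 3 as an element of (210, 459), giving (3) ⊆ (210, 459). Containment (⊆): since 3 | 210 and 3 | 459 (210 = 3·70, 459 = 3·153), every Z-linear combination of 210 and 459 is divisible by 3, so (210, 459) ⊆ (3). Therefore (210, 459) = (3), d = 3.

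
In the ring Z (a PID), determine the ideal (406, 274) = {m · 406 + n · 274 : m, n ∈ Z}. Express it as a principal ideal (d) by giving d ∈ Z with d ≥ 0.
(406, 274) = (2); d = 2

In the PID Z, (a, b) is generated by gcd(a, b). Compute gcd(406, 274) with the extended Euclidean algorithm, tracking rows (r, s, t) with s·406 + t·274 = r:
  row A: (406, 1, 0)   [1·406 + 0·274 = 406]
  row B: (274, 0, 1)   [0·406 + 1·274 = 274]
  406 = 1·274 + 132   → row C = row A − 1·row B = (132, 1, −1)   [check: 1·406 − 1·274 = 132]
  274 = 2·132 + 10   → row D = row B − 2·row C = (10, −2, 3)   [check: −2·406 + 3·274 = 10]
  132 = 13·10 + 2   → row E = row C − 13·row D = (2, 27, −40)   [check: 27·406 − 40·274 = 2]
  10 = 5·2 + 0   → remainder 0, stop. gcd = 2 (last nonzero row E).
So gcd(406, 274) = 2, with Bézout identity 27·406 − 40·274 = 2. Containment (⊇): the Bézout identity exhibits 2 as an element of (406, 274), giving (2) ⊆ (406, 274). Containment (⊆): since 2 | 406 and 2 | 274 (406 = 2·203, 274 = 2·137), every Z-linear combination of 406 and 274 is divisible by 2, so (406, 274) ⊆ (2). Therefore (406, 274) = (2), d = 2.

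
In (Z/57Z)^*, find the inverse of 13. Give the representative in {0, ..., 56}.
13^(−1) ≡ 22 (mod 57)

Apply the extended Euclidean algorithm to (57, 13), tracking rows (r, s, t) with s·57 + t·13 = r. Each division r_prev = q·r_cur + r_new produces the new row as (previous row) − q·(current row):
  row A: (57, 1, 0)   [1·57 + 0·13 = 57]
  row B: (13, 0, 1)   [0·57 + 1·13 = 13]
  57 = 4·13 + 5   → row C = row A − 4·row B = (5, 1, −4)   [check: 1·57 − 4·13 = 5]
  13 = 2·5 + 3   → row D = row B − 2·row C = (3, −2, 9)   [check: −2·57 + 9·13 = 3]
  5 = 1·3 + 2   → row E = row C − 1·row D = (2, 3, −13)   [check: 3·57 − 13·13 = 2]
  3 = 1·2 + 1   → row F = row D − 1·row E = (1, −5, 22)   [check: −5·57 + 22·13 = 1]
  2 = 2·1 + 0   → remainder 0, stop. gcd = 1 (last nonzero row F).
The gcd is 1, so 13 is invertible mod 57. The last nonzero row gives −5·57 + 22·13 = 1, so t = 22. So 13^(−1) ≡ 22 (mod 57). Verify: 13 · 22 = 286 ≡ 1 (mod 57). ✓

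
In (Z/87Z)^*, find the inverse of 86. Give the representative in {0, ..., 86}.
86^(−1) ≡ 86 (mod 87)

Apply the extended Euclidean algorithm to (87, 86), tracking rows (r, s, t) with s·87 + t·86 = r. Each division r_prev = q·r_cur + r_new produces the new row as (previous row) − q·(current row):
  row A: (87, 1, 0)   [1·87 + 0·86 = 87]
  row B: (86, 0, 1)   [0·87 + 1·86 = 86]
  87 = 1·86 + 1   → row C = row A − 1·row B = (1, 1, −1)   [check: 1·87 − 1·86 = 1]
  86 = 86·1 + 0   → remainder 0, stop. gcd = 1 (last nonzero row C).
The gcd is 1, so 86 is invertible mod 87. The last nonzero row gives 1·87 − 1·86 = 1, so t = −1. So 86^(−1) ≡ −1 ≡ 86 (mod 87). Verify: 86 · 86 = 7396 ≡ 1 (mod 87). ✓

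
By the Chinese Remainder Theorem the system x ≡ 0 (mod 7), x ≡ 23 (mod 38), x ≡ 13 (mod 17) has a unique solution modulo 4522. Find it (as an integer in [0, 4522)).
The moduli 7, 38, 17 are pairwise coprime, so by the CRT there is a unique solution mod 7·38·17 = 4522.
Solve by successive substitution. Start with x ≡ 0 (mod 7).
  Combine with x ≡ 23 (mod 38): write x = 7·t and require 7·t ≡ 23 (mod 38). Since 7^(−1) ≡ 11 (mod 38), t ≡ 11·23 ≡ 25 (mod 38). So x ≡ 7·25 = 175 (mod 266).
  Combine with x ≡ 13 (mod 17): write x = 175 + 266·t and require 175 + 266·t ≡ 13 (mod 17), i.e. 266·t ≡ 13 − 175 ≡ 8 (mod 17). Since 266^(−1) ≡ 14 (mod 17) (266 ≡ 11 (mod 17)), t ≡ 14·8 ≡ 10 (mod 17). So x ≡ 175 + 266·10 = 2835 (mod 4522).
Unique solution in [0, 4522): x = 2835.

Final answer: x ≡ 2835 (mod 4522); the representative in [0, 4522) is 2835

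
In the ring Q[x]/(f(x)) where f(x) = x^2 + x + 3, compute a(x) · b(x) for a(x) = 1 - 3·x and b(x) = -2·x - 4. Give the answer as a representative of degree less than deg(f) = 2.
a · b ≡ 4·x - 22 (mod f(x))

First multiply in Q[x] without reducing: a · b = 6·x^2 + 10·x - 4. Now divide by f(x) = x^2 + x + 3, eliminating the leading term at each step:
  leading term 6·x^2: subtract (6)·f(x) = 6·x^2 + 6·x + 18, leaving 4·x - 22
The degree is now < 2, so this is the remainder. Hence a · b ≡ 4·x - 22 in Q[x]/(f).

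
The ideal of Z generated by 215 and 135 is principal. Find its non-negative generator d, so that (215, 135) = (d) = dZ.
(215, 135) = (5); d = 5

In the PID Z, (a, b) is generated by gcd(a, b). Compute gcd(215, 135) with the extended Euclidean algorithm, tracking rows (r, s, t) with s·215 + t·135 = r:
  row A: (215, 1, 0)   [1·215 + 0·135 = 215]
  row B: (135, 0, 1)   [0·215 + 1·135 = 135]
  215 = 1·135 + 80   → row C = row A − 1·row B = (80, 1, −1)   [check: 1·215 − 1·135 = 80]
  135 = 1·80 + 55   → row D = row B − 1·row C = (55, −1, 2)   [check: −1·215 + 2·135 = 55]
  80 = 1·55 + 25   → row E = row C − 1·row D = (25, 2, −3)   [check: 2·215 − 3·135 = 25]
  55 = 2·25 + 5   → row F = row D − 2·row E = (5, −5, 8)   [check: −5·215 + 8·135 = 5]
  25 = 5·5 + 0   → remainder 0, stop. gcd = 5 (last nonzero row F).
So gcd(215, 135) = 5, with Bézout identity −5·215 + 8·135 = 5. Containment (⊇): the Bézout identity exhibits 5 as an element of (215, 135), giving (5) ⊆ (215, 135). Containment (⊆): since 5 | 215 and 5 | 135 (215 = 5·43, 135 = 5·27), every Z-linear combination of 215 and 135 is divisible by 5, so (215, 135) ⊆ (5). Therefore (215, 135) = (5), d = 5.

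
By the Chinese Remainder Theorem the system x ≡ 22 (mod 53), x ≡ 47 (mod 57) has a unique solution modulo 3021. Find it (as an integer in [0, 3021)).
The moduli 53, 57 are pairwise coprime, so by the CRT there is a unique solution mod 53·57 = 3021.
Solve by successive substitution. Start with x ≡ 22 (mod 53).
  Combine with x ≡ 47 (mod 57): write x = 22 + 53·t and require 22 + 53·t ≡ 47 (mod 57), i.e. 53·t ≡ 47 − 22 ≡ 25 (mod 57). Since 53^(−1) ≡ 14 (mod 57), t ≡ 14·25 ≡ 8 (mod 57). So x ≡ 22 + 53·8 = 446 (mod 3021).
Unique solution in [0, 3021): x = 446.

Final answer: x ≡ 446 (mod 3021); the representative in [0, 3021) is 446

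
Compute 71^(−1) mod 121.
71^(−1) ≡ 75 (mod 121)

Apply the extended Euclidean algorithm to (121, 71), tracking rows (r, s, t) with s·121 + t·71 = r. Each division r_prev = q·r_cur + r_new produces the new row as (previous row) − q·(current row):
  row A: (121, 1, 0)   [1·121 + 0·71 = 121]
  row B: (71, 0, 1)   [0·121 + 1·71 = 71]
  121 = 1·71 + 50   → row C = row A − 1·row B = (50, 1, −1)   [check: 1·121 − 1·71 = 50]
  71 = 1·50 + 21   → row D = row B − 1·row C = (21, −1, 2)   [check: −1·121 + 2·71 = 21]
  50 = 2·21 + 8   → row E = row C − 2·row D = (8, 3, −5)   [check: 3·121 − 5·71 = 8]
  21 = 2·8 + 5   → row F = row D − 2·row E = (5, −7, 12)   [check: −7·121 + 12·71 = 5]
  8 = 1·5 + 3   → row G = row E − 1·row F = (3, 10, −17)   [check: 10·121 − 17·71 = 3]
  5 = 1·3 + 2   → row H = row F − 1·row G = (2, −17, 29)   [check: −17·121 + 29·71 = 2]
  3 = 1·2 + 1   → row I = row G − 1·row H = (1, 27, −46)   [check: 27·121 − 46·71 = 1]
  2 = 2·1 + 0   → remainder 0, stop. gcd = 1 (last nonzero row I).
The gcd is 1, so 71 is invertible mod 121. The last nonzero row gives 27·121 − 46·71 = 1, so t = −46. So 71^(−1) ≡ −46 ≡ 75 (mod 121). Verify: 71 · 75 = 5325 ≡ 1 (mod 121). ✓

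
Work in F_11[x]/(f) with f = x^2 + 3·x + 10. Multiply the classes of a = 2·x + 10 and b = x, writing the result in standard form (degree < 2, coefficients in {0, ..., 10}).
Multiply as integer polynomials: a · b = 2·x^2 + 10·x. Reducing coefficients mod 11: a · b ≡ 2·x^2 + 10·x. Now divide by f(x) = x^2 + 3·x + 10 in F_11[x], eliminating the leading term at each step:
  leading term 2·x^2: subtract (2)·f(x) = 2·x^2 + 6·x + 9, leaving 4·x + 2 (coefficients mod 11)
The degree is now < 2, so this is the remainder. Hence a · b ≡ 4·x + 2 in F_11[x]/(f).

Final answer: a · b ≡ 4·x + 2 (mod f(x))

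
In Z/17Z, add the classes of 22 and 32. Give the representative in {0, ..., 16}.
3

Reduce the summands first: 22 ≡ 5, 32 ≡ 15 (mod 17), so 22 + 32 ≡ 5 + 15 (mod 17). 5 + 15 = 20; 20 = 1·17 + 3, so (22 + 32) mod 17 = 3.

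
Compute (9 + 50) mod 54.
Both summands are already reduced mod 54. 9 + 50 = 59; 59 = 1·54 + 5, so (9 + 50) mod 54 = 5.

Final answer: 5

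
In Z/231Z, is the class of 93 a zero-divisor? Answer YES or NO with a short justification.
YES

gcd(93, 231) = 3 > 1, so 93 is not a unit in Z/231Z. In Z/nZ every nonzero non-unit is a zero-divisor: explicitly, take b = 231/gcd = 77 ≠ 0 (mod 231); then 93·77 = 7161 = 31·231, i.e. 93·77 ≡ 0 (mod 231). So 93 is a zero-divisor.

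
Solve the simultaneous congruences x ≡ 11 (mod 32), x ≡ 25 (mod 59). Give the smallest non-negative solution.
x ≡ 1323 (mod 1888); the representative in [0, 1888) is 1323

The moduli 32, 59 are pairwise coprime, so by the CRT there is a unique solution mod 32·59 = 1888.
Solve by successive substitution. Start with x ≡ 11 (mod 32).
  Combine with x ≡ 25 (mod 59): write x = 11 + 32·t and require 11 + 32·t ≡ 25 (mod 59), i.e. 32·t ≡ 25 − 11 ≡ 14 (mod 59). Since 32^(−1) ≡ 24 (mod 59), t ≡ 24·14 ≡ 41 (mod 59). So x ≡ 11 + 32·41 = 1323 (mod 1888).
Unique solution in [0, 1888): x = 1323.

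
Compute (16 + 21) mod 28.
Both summands are already reduced mod 28. 16 + 21 = 37; 37 = 1·28 + 9, so (16 + 21) mod 28 = 9.

Final answer: 9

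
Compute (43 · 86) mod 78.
Reduce the factors first: 86 ≡ 8 (mod 78), so 43 · 86 ≡ 43 · 8 (mod 78). 43 · 8 = 344. Dividing by 78: 344 = 4·78 + 32. So (43 · 86) mod 78 = 32.

Final answer: 32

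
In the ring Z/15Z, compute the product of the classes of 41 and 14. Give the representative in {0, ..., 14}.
4

Reduce the factors first: 41 ≡ 11 (mod 15), so 41 · 14 ≡ 11 · 14 (mod 15). 11 · 14 = 154. Dividing by 15: 154 = 10·15 + 4. So (41 · 14) mod 15 = 4.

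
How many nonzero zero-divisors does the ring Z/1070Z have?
Z/1070Z has 645 nonzero zero-divisors

In Z/1070Z each nonzero element is either a unit (gcd with 1070 is 1) or a zero-divisor (gcd > 1). The number of units is φ(1070): factorise 1070 = 2 · 5 · 107, so φ(1070) = (2 − 1) · (5 − 1) · (107 − 1) = 1 · 4 · 106 = 424. The nonzero elements number 1070 − 1 = 1069. Hence the nonzero zero-divisors number 1069 − 424 = 645.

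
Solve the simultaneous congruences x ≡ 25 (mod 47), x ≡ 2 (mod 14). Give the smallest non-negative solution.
The moduli 47, 14 are pairwise coprime, so by the CRT there is a unique solution mod 47·14 = 658.
Solve by successive substitution. Start with x ≡ 25 (mod 47).
  Combine with x ≡ 2 (mod 14): write x = 25 + 47·t and require 25 + 47·t ≡ 2 (mod 14), i.e. 47·t ≡ 2 − 25 ≡ 5 (mod 14). Since 47^(−1) ≡ 3 (mod 14) (47 ≡ 5 (mod 14)), t ≡ 3·5 ≡ 1 (mod 14). So x ≡ 25 + 47·1 = 72 (mod 658).
Unique solution in [0, 658): x = 72.

Final answer: x ≡ 72 (mod 658); the representative in [0, 658) is 72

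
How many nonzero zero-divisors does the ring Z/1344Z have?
Z/1344Z has 959 nonzero zero-divisors

In Z/1344Z each nonzero element is either a unit (gcd with 1344 is 1) or a zero-divisor (gcd > 1). The number of units is φ(1344): factorise 1344 = 2^6 · 3 · 7, so φ(1344) = (2^6 − 2^5) · (3 − 1) · (7 − 1) = 32 · 2 · 6 = 384. The nonzero elements number 1344 − 1 = 1343. Hence the nonzero zero-divisors number 1343 − 384 = 959.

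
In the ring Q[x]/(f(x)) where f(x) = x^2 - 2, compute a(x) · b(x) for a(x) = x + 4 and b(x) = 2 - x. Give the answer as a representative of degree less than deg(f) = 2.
a · b ≡ 6 - 2·x (mod f(x))

First multiply in Q[x] without reducing: a · b = -x^2 - 2·x + 8. Now divide by f(x) = x^2 - 2, eliminating the leading term at each step:
  leading term -x^2: subtract (-1)·f(x) = 2 - x^2, leaving 6 - 2·x
The degree is now < 2, so this is the remainder. Hence a · b ≡ 6 - 2·x in Q[x]/(f).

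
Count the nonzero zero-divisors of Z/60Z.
Z/60Z has 43 nonzero zero-divisors

In Z/60Z each nonzero element is either a unit (gcd with 60 is 1) or a zero-divisor (gcd > 1). The number of units is φ(60): factorise 60 = 2^2 · 3 · 5, so φ(60) = (2^2 − 2^1) · (3 − 1) · (5 − 1) = 2 · 2 · 4 = 16. The nonzero elements number 60 − 1 = 59. Hence the nonzero zero-divisors number 59 − 16 = 43.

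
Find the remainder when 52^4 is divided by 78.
Use repeated squaring. Binary(4) = 100. Walk through the bits of the exponent 4 left-to-right: at each bit after the leading one, square the running value, then multiply by 52 if the bit is 1 (always reducing mod 78):
  bit 1 = 1 (leading): start with 52.
  bit 2 = 0: square 52^2 = 2704 ≡ 52 (mod 78).
  bit 3 = 0: square 52^2 = 2704 ≡ 52 (mod 78).
Final value: 52^4 ≡ 52 (mod 78).

Final answer: 52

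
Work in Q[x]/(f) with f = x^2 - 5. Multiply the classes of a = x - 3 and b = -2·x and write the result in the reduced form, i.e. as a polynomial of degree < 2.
First multiply in Q[x] without reducing: a · b = -2·x^2 + 6·x. Now divide by f(x) = x^2 - 5, eliminating the leading term at each step:
  leading term -2·x^2: subtract (-2)·f(x) = 10 - 2·x^2, leaving 6·x - 10
The degree is now < 2, so this is the remainder. Hence a · b ≡ 6·x - 10 in Q[x]/(f).

Final answer: a · b ≡ 6·x - 10 (mod f(x))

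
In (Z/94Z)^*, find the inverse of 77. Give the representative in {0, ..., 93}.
Apply the extended Euclidean algorithm to (94, 77), tracking rows (r, s, t) with s·94 + t·77 = r. Each division r_prev = q·r_cur + r_new produces the new row as (previous row) − q·(current row):
  row A: (94, 1, 0)   [1·94 + 0·77 = 94]
  row B: (77, 0, 1)   [0·94 + 1·77 = 77]
  94 = 1·77 + 17   → row C = row A − 1·row B = (17, 1, −1)   [check: 1·94 − 1·77 = 17]
  77 = 4·17 + 9   → row D = row B − 4·row C = (9, −4, 5)   [check: −4·94 + 5·77 = 9]
  17 = 1·9 + 8   → row E = row C − 1·row D = (8, 5, −6)   [check: 5·94 − 6·77 = 8]
  9 = 1·8 + 1   → row F = row D − 1·row E = (1, −9, 11)   [check: −9·94 + 11·77 = 1]
  8 = 8·1 + 0   → remainder 0, stop. gcd = 1 (last nonzero row F).
The gcd is 1, so 77 is invertible mod 94. The last nonzero row gives −9·94 + 11·77 = 1, so t = 11. So 77^(−1) ≡ 11 (mod 94). Verify: 77 · 11 = 847 ≡ 1 (mod 94). ✓

Final answer: 77^(−1) ≡ 11 (mod 94)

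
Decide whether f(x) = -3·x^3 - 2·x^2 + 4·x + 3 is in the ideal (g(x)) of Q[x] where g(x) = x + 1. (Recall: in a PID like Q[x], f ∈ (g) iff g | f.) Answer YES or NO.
YES

In Q[x] the ideal (g) consists of all multiples of g, so f ∈ (g) iff g | f, i.e. iff the remainder of f on division by g is 0. Divide f by g (g is monic, so eliminate the leading term of the running remainder at each step):
  leading term -3·x^3: subtract (-3·x^2)·g(x) = -3·x^3 - 3·x^2, leaving x^2 + 4·x + 3
  leading term x^2: subtract (x)·g(x) = x^2 + x, leaving 3·x + 3
  leading term 3·x: subtract (3)·g(x) = 3·x + 3, leaving 0
The remainder is 0, so f(x) = g(x) · h(x) with h(x) = -3·x^2 + x + 3. Hence g | f, i.e. f ∈ (g).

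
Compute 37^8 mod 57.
Use repeated squaring. Binary(8) = 1000. Walk through the bits of the exponent 8 left-to-right: at each bit after the leading one, square the running value, then multiply by 37 if the bit is 1 (always reducing mod 57):
  bit 1 = 1 (leading): start with 37.
  bit 2 = 0: square 37^2 = 1369 ≡ 1 (mod 57).
  bit 3 = 0: square 1^2 = 1 (mod 57).
  bit 4 = 0: square 1^2 = 1 (mod 57).
Final value: 37^8 ≡ 1 (mod 57).

Final answer: 1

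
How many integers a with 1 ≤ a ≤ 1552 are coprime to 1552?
768

The number of a ∈ {1, ..., 1552} with gcd(a, 1552) = 1 is by definition Euler's totient φ(1552). φ is multiplicative, with φ(p^e) = p^e − p^(e−1). Factorise 1552 = 2^4 · 97. Then
  φ(1552) = (2^4 − 2^3) · (97 − 1) = 8 · 96 = 768.
So there are 768 such integers.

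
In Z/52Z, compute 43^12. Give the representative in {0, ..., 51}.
Use repeated squaring. Binary(12) = 1100. Walk through the bits of the exponent 12 left-to-right: at each bit after the leading one, square the running value, then multiply by 43 if the bit is 1 (always reducing mod 52):
  bit 1 = 1 (leading): start with 43.
  bit 2 = 1: square 43^2 = 1849 ≡ 29; bit is 1, so multiply 29·43 = 1247 ≡ 51 (mod 52).
  bit 3 = 0: square 51^2 = 2601 ≡ 1 (mod 52).
  bit 4 = 0: square 1^2 = 1 (mod 52).
Final value: 43^12 ≡ 1 (mod 52).

Final answer: 1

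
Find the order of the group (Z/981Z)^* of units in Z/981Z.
|(Z/981Z)^*| = 648

(Z/981Z)^* consists of the classes a with gcd(a, 981) = 1, so its order is φ(981). φ is multiplicative, with φ(p^e) = p^e − p^(e−1). Factorise 981 = 3^2 · 109. Then
  φ(981) = (3^2 − 3^1) · (109 − 1) = 6 · 108 = 648.
Thus |(Z/981Z)^*| = 648.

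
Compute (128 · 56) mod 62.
38

Reduce the factors first: 128 ≡ 4 (mod 62), so 128 · 56 ≡ 4 · 56 (mod 62). 4 · 56 = 224. Dividing by 62: 224 = 3·62 + 38. So (128 · 56) mod 62 = 38.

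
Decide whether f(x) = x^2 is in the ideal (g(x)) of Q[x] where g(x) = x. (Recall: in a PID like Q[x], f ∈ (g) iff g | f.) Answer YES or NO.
In Q[x] the ideal (g) consists of all multiples of g, so f ∈ (g) iff g | f, i.e. iff the remainder of f on division by g is 0. Divide f by g (g is monic, so eliminate the leading term of the running remainder at each step):
  leading term x^2: subtract (x)·g(x) = x^2, leaving 0
The remainder is 0, so f(x) = g(x) · h(x) with h(x) = x. Hence g | f, i.e. f ∈ (g).

Final answer: YES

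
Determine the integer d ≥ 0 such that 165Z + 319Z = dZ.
(165, 319) = (11); d = 11

In the PID Z, (a, b) is generated by gcd(a, b). Compute gcd(319, 165) with the extended Euclidean algorithm, tracking rows (r, s, t) with s·319 + t·165 = r:
  row A: (319, 1, 0)   [1·319 + 0·165 = 319]
  row B: (165, 0, 1)   [0·319 + 1·165 = 165]
  319 = 1·165 + 154   → row C = row A − 1·row B = (154, 1, −1)   [check: 1·319 − 1·165 = 154]
  165 = 1·154 + 11   → row D = row B − 1·row C = (11, −1, 2)   [check: −1·319 + 2·165 = 11]
  154 = 14·11 + 0   → remainder 0, stop. gcd = 11 (last nonzero row D).
So gcd(165, 319) = 11, with Bézout identity −1·319 + 2·165 = 11. Containment (⊇): the Bézout identity exhibits 11 as an element of (165, 319), giving (11) ⊆ (165, 319). Containment (⊆): since 11 | 165 and 11 | 319 (165 = 11·15, 319 = 11·29), every Z-linear combination of 165 and 319 is divisible by 11, so (165, 319) ⊆ (11). Therefore (165, 319) = (11), d = 11.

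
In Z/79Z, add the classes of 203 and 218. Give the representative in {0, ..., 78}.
26

Reduce the summands first: 203 ≡ 45, 218 ≡ 60 (mod 79), so 203 + 218 ≡ 45 + 60 (mod 79). 45 + 60 = 105; 105 = 1·79 + 26, so (203 + 218) mod 79 = 26.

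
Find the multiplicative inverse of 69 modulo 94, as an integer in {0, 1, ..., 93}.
69^(−1) ≡ 15 (mod 94)

Apply the extended Euclidean algorithm to (94, 69), tracking rows (r, s, t) with s·94 + t·69 = r. Each division r_prev = q·r_cur + r_new produces the new row as (previous row) − q·(current row):
  row A: (94, 1, 0)   [1·94 + 0·69 = 94]
  row B: (69, 0, 1)   [0·94 + 1·69 = 69]
  94 = 1·69 + 25   → row C = row A − 1·row B = (25, 1, −1)   [check: 1·94 − 1·69 = 25]
  69 = 2·25 + 19   → row D = row B − 2·row C = (19, −2, 3)   [check: −2·94 + 3·69 = 19]
  25 = 1·19 + 6   → row E = row C − 1·row D = (6, 3, −4)   [check: 3·94 − 4·69 = 6]
  19 = 3·6 + 1   → row F = row D − 3·row E = (1, −11, 15)   [check: −11·94 + 15·69 = 1]
  6 = 6·1 + 0   → remainder 0, stop. gcd = 1 (last nonzero row F).
The gcd is 1, so 69 is invertible mod 94. The last nonzero row gives −11·94 + 15·69 = 1, so t = 15. So 69^(−1) ≡ 15 (mod 94). Verify: 69 · 15 = 1035 ≡ 1 (mod 94). ✓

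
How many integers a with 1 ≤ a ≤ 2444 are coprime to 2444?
1104

The number of a ∈ {1, ..., 2444} with gcd(a, 2444) = 1 is by definition Euler's totient φ(2444). φ is multiplicative, with φ(p^e) = p^e − p^(e−1). Factorise 2444 = 2^2 · 13 · 47. Then
  φ(2444) = (2^2 − 2^1) · (13 − 1) · (47 − 1) = 2 · 12 · 46 = 1104.
So there are 1104 such integers.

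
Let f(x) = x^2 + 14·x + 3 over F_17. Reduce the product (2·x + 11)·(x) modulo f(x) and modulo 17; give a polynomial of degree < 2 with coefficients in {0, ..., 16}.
Multiply as integer polynomials: a · b = 2·x^2 + 11·x. Reducing coefficients mod 17: a · b ≡ 2·x^2 + 11·x. Now divide by f(x) = x^2 + 14·x + 3 in F_17[x], eliminating the leading term at each step:
  leading term 2·x^2: subtract (2)·f(x) = 2·x^2 + 11·x + 6, leaving 11 (coefficients mod 17)
The degree is now < 2, so this is the remainder. Hence a · b ≡ 11 in F_17[x]/(f).

Final answer: a · b ≡ 11 (mod f(x))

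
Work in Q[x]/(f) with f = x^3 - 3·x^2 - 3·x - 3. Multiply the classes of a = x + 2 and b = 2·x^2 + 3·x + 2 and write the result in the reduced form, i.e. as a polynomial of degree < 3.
First multiply in Q[x] without reducing: a · b = 2·x^3 + 7·x^2 + 8·x + 4. Now divide by f(x) = x^3 - 3·x^2 - 3·x - 3, eliminating the leading term at each step:
  leading term 2·x^3: subtract (2)·f(x) = 2·x^3 - 6·x^2 - 6·x - 6, leaving 13·x^2 + 14·x + 10
The degree is now < 3, so this is the remainder. Hence a · b ≡ 13·x^2 + 14·x + 10 in Q[x]/(f).

Final answer: a · b ≡ 13·x^2 + 14·x + 10 (mod f(x))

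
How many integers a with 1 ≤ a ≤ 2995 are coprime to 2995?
The number of a ∈ {1, ..., 2995} with gcd(a, 2995) = 1 is by definition Euler's totient φ(2995). φ is multiplicative, with φ(p^e) = p^e − p^(e−1). Factorise 2995 = 5 · 599. Then
  φ(2995) = (5 − 1) · (599 − 1) = 4 · 598 = 2392.
So there are 2392 such integers.

Final answer: 2392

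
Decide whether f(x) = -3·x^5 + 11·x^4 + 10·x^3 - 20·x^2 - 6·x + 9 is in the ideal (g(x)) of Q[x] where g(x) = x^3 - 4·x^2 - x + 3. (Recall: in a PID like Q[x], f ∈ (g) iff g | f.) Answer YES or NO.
YES

In Q[x] the ideal (g) consists of all multiples of g, so f ∈ (g) iff g | f, i.e. iff the remainder of f on division by g is 0. Divide f by g (g is monic, so eliminate the leading term of the running remainder at each step):
  leading term -3·x^5: subtract (-3·x^2)·g(x) = -3·x^5 + 12·x^4 + 3·x^3 - 9·x^2, leaving -x^4 + 7·x^3 - 11·x^2 - 6·x + 9
  leading term -x^4: subtract (-x)·g(x) = -x^4 + 4·x^3 + x^2 - 3·x, leaving 3·x^3 - 12·x^2 - 3·x + 9
  leading term 3·x^3: subtract (3)·g(x) = 3·x^3 - 12·x^2 - 3·x + 9, leaving 0
The remainder is 0, so f(x) = g(x) · h(x) with h(x) = -3·x^2 - x + 3. Hence g | f, i.e. f ∈ (g).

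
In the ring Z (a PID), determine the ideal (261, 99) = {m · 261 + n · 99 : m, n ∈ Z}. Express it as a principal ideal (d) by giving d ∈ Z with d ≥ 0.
In the PID Z, (a, b) is generated by gcd(a, b). Compute gcd(261, 99) with the extended Euclidean algorithm, tracking rows (r, s, t) with s·261 + t·99 = r:
  row A: (261, 1, 0)   [1·261 + 0·99 = 261]
  row B: (99, 0, 1)   [0·261 + 1·99 = 99]
  261 = 2·99 + 63   → row C = row A − 2·row B = (63, 1, −2)   [check: 1·261 − 2·99 = 63]
  99 = 1·63 + 36   → row D = row B − 1·row C = (36, −1, 3)   [check: −1·261 + 3·99 = 36]
  63 = 1·36 + 27   → row E = row C − 1·row D = (27, 2, −5)   [check: 2·261 − 5·99 = 27]
  36 = 1·27 + 9   → row F = row D − 1·row E = (9, −3, 8)   [check: −3·261 + 8·99 = 9]
  27 = 3·9 + 0   → remainder 0, stop. gcd = 9 (last nonzero row F).
So gcd(261, 99) = 9, with Bézout identity −3·261 + 8·99 = 9. Containment (⊇): the Bézout identity exhibits 9 as an element of (261, 99), giving (9) ⊆ (261, 99). Containment (⊆): since 9 | 261 and 9 | 99 (261 = 9·29, 99 = 9·11), every Z-linear combination of 261 and 99 is divisible by 9, so (261, 99) ⊆ (9). Therefore (261, 99) = (9), d = 9.

Final answer: (261, 99) = (9); d = 9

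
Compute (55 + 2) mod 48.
Reduce the summands first: 55 ≡ 7 (mod 48), so 55 + 2 ≡ 7 + 2 (mod 48). 7 + 2 = 9; 9 = 0·48 + 9, so (55 + 2) mod 48 = 9.

Final answer: 9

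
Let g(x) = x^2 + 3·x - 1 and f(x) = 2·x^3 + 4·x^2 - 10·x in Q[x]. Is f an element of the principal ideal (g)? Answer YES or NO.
In Q[x] the ideal (g) consists of all multiples of g, so f ∈ (g) iff g | f, i.e. iff the remainder of f on division by g is 0. Divide f by g (g is monic, so eliminate the leading term of the running remainder at each step):
  leading term 2·x^3: subtract (2·x)·g(x) = 2·x^3 + 6·x^2 - 2·x, leaving -2·x^2 - 8·x
  leading term -2·x^2: subtract (-2)·g(x) = -2·x^2 - 6·x + 2, leaving -2·x - 2
The remainder r(x) = -2·x - 2 ≠ 0 (and deg r < deg g), so g ∤ f, i.e. f ∉ (g).

Final answer: NO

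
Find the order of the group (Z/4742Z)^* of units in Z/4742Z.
(Z/4742Z)^* consists of the classes a with gcd(a, 4742) = 1, so its order is φ(4742). φ is multiplicative, with φ(p^e) = p^e − p^(e−1). Factorise 4742 = 2 · 2371. Then
  φ(4742) = (2 − 1) · (2371 − 1) = 1 · 2370 = 2370.
Thus |(Z/4742Z)^*| = 2370.

Final answer: |(Z/4742Z)^*| = 2370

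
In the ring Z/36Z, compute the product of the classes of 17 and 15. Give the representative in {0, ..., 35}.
Both factors are already reduced mod 36. 17 · 15 = 255. Dividing by 36: 255 = 7·36 + 3. So (17 · 15) mod 36 = 3.

Final answer: 3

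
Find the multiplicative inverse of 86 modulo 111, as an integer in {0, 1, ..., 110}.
86^(−1) ≡ 71 (mod 111)

Apply the extended Euclidean algorithm to (111, 86), tracking rows (r, s, t) with s·111 + t·86 = r. Each division r_prev = q·r_cur + r_new produces the new row as (previous row) − q·(current row):
  row A: (111, 1, 0)   [1·111 + 0·86 = 111]
  row B: (86, 0, 1)   [0·111 + 1·86 = 86]
  111 = 1·86 + 25   → row C = row A − 1·row B = (25, 1, −1)   [check: 1·111 − 1·86 = 25]
  86 = 3·25 + 11   → row D = row B − 3·row C = (11, −3, 4)   [check: −3·111 + 4·86 = 11]
  25 = 2·11 + 3   → row E = row C − 2·row D = (3, 7, −9)   [check: 7·111 − 9·86 = 3]
  11 = 3·3 + 2   → row F = row D − 3·row E = (2, −24, 31)   [check: −24·111 + 31·86 = 2]
  3 = 1·2 + 1   → row G = row E − 1·row F = (1, 31, −40)   [check: 31·111 − 40·86 = 1]
  2 = 2·1 + 0   → remainder 0, stop. gcd = 1 (last nonzero row G).
The gcd is 1, so 86 is invertible mod 111. The last nonzero row gives 31·111 − 40·86 = 1, so t = −40. So 86^(−1) ≡ −40 ≡ 71 (mod 111). Verify: 86 · 71 = 6106 ≡ 1 (mod 111). ✓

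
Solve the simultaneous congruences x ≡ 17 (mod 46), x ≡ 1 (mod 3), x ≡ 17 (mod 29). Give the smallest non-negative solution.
The moduli 46, 3, 29 are pairwise coprime, so by the CRT there is a unique solution mod 46·3·29 = 4002.
Solve by successive substitution. Start with x ≡ 17 (mod 46).
  Combine with x ≡ 1 (mod 3): write x = 17 + 46·t and require 17 + 46·t ≡ 1 (mod 3), i.e. 46·t ≡ 1 − 17 ≡ 2 (mod 3). Since 46^(−1) ≡ 1 (mod 3) (46 ≡ 1 (mod 3)), t ≡ 1·2 ≡ 2 (mod 3). So x ≡ 17 + 46·2 = 109 (mod 138).
  Combine with x ≡ 17 (mod 29): write x = 109 + 138·t and require 109 + 138·t ≡ 17 (mod 29), i.e. 138·t ≡ 17 − 109 ≡ 24 (mod 29). Since 138^(−1) ≡ 4 (mod 29) (138 ≡ 22 (mod 29)), t ≡ 4·24 ≡ 9 (mod 29). So x ≡ 109 + 138·9 = 1351 (mod 4002).
Unique solution in [0, 4002): x = 1351.

Final answer: x ≡ 1351 (mod 4002); the representative in [0, 4002) is 1351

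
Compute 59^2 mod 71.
2

Use repeated squaring. Binary(2) = 10. Walk through the bits of the exponent 2 left-to-right: at each bit after the leading one, square the running value, then multiply by 59 if the bit is 1 (always reducing mod 71):
  bit 1 = 1 (leading): start with 59.
  bit 2 = 0: square 59^2 = 3481 ≡ 2 (mod 71).
Final value: 59^2 ≡ 2 (mod 71).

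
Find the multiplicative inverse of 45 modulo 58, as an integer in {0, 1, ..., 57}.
45^(−1) ≡ 49 (mod 58)

Apply the extended Euclidean algorithm to (58, 45), tracking rows (r, s, t) with s·58 + t·45 = r. Each division r_prev = q·r_cur + r_new produces the new row as (previous row) − q·(current row):
  row A: (58, 1, 0)   [1·58 + 0·45 = 58]
  row B: (45, 0, 1)   [0·58 + 1·45 = 45]
  58 = 1·45 + 13   → row C = row A − 1·row B = (13, 1, −1)   [check: 1·58 − 1·45 = 13]
  45 = 3·13 + 6   → row D = row B − 3·row C = (6, −3, 4)   [check: −3·58 + 4·45 = 6]
  13 = 2·6 + 1   → row E = row C − 2·row D = (1, 7, −9)   [check: 7·58 − 9·45 = 1]
  6 = 6·1 + 0   → remainder 0, stop. gcd = 1 (last nonzero row E).
The gcd is 1, so 45 is invertible mod 58. The last nonzero row gives 7·58 − 9·45 = 1, so t = −9. So 45^(−1) ≡ −9 ≡ 49 (mod 58). Verify: 45 · 49 = 2205 ≡ 1 (mod 58). ✓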